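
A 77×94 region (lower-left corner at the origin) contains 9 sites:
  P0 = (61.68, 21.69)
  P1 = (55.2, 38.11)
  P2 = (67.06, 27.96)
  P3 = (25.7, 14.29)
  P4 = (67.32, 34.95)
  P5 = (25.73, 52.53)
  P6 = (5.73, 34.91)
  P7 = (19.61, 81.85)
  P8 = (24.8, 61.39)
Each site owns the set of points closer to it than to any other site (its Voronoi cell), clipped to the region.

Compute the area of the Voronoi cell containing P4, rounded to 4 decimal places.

Area of P4's cell: 555.7572

1. box [0,77]×[0,94]: [(0, 0) (77, 0) (77, 94) (0, 94)]
2. ⊥bis P4·P0 via (64.5,28.32): [(0, 55.7544) (77, 23.0033) (77, 94) (0, 94)]  |A|=4205.8306
3. ⊥bis P4·P1 via (61.26,36.53): [(59.6566, 30.3801) (77, 23.0033) (77, 94) (76.2439, 94)]  |A|=639.7144
4. ⊥bis P4·P2 via (67.19,31.455): [(60.0065, 31.7222) (77, 31.0901) (77, 94) (76.2439, 94)]  |A|=558.0735
5. ⊥bis P4·P3 via (46.51,24.62): [(60.0065, 31.7222) (77, 31.0901) (77, 94) (76.2439, 94)]  |A|=558.0735
6. ⊥bis P4·P5 via (46.525,43.74): [(60.0065, 31.7222) (77, 31.0901) (77, 94) (76.2439, 94)]  |A|=558.0735
7. ⊥bis P4·P6 via (36.525,34.93): [(60.0065, 31.7222) (77, 31.0901) (77, 94) (76.2439, 94)]  |A|=558.0735
8. ⊥bis P4·P7 via (43.465,58.4): [(75.4438, 90.9311) (60.0065, 31.7222) (77, 31.0901) (77, 92.5142)]  |A|=555.7572
9. ⊥bis P4·P8 via (46.06,48.17): [(75.4438, 90.9311) (60.0065, 31.7222) (77, 31.0901) (77, 92.5142)]  |A|=555.7572
10. canonical 4-gon: [(75.4438, 90.9311) (60.0065, 31.7222) (77, 31.0901) (77, 92.5142)]
11. shoelace: 555.7572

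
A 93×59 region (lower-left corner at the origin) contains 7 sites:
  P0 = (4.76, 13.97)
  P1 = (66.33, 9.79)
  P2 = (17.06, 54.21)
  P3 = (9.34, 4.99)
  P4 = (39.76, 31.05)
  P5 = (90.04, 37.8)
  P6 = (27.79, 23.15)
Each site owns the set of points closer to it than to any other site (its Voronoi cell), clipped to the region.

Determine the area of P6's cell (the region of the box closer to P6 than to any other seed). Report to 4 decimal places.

Area of P6's cell: 740.4534

1. box [0,93]×[0,59]: [(0, 0) (93, 0) (93, 59) (0, 59)]
2. ⊥bis P6·P0 via (16.275,18.56): [(23.6732, 0) (93, 0) (93, 59) (0.1552, 59)]  |A|=4784.0621
3. ⊥bis P6·P1 via (47.06,16.47): [(23.6732, 0) (41.3506, 0) (61.8031, 59) (0.1552, 59)]  |A|=2340.0984
4. ⊥bis P6·P2 via (22.425,38.68): [(9.9701, 34.3773) (23.6732, 0) (41.3506, 0) (59.1581, 51.3698)]  |A|=1415.9455
5. ⊥bis P6·P3 via (18.565,14.07): [(9.9701, 34.3773) (17.7243, 14.9241) (32.4138, 0) (41.3506, 0) (59.1581, 51.3698)]  |A|=1350.7224
6. ⊥bis P6·P4 via (33.775,27.1): [(25.4441, 39.723) (9.9701, 34.3773) (17.7243, 14.9241) (32.4138, 0) (41.3506, 0) (44.901, 10.242)]  |A|=740.4534
7. ⊥bis P6·P5 via (58.915,30.475): [(25.4441, 39.723) (9.9701, 34.3773) (17.7243, 14.9241) (32.4138, 0) (41.3506, 0) (44.901, 10.242)]  |A|=740.4534
8. canonical 6-gon: [(25.4441, 39.723) (9.9701, 34.3773) (17.7243, 14.9241) (32.4138, 0) (41.3506, 0) (44.901, 10.242)]
9. shoelace: 740.4534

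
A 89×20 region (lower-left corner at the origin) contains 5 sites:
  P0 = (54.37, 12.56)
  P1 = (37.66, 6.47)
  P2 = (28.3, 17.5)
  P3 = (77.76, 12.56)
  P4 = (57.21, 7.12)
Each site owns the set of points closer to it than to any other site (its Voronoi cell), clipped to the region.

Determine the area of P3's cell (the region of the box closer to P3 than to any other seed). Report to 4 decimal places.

Area of P3's cell: 428.1028

1. box [0,89]×[0,20]: [(0, 0) (89, 0) (89, 20) (0, 20)]
2. ⊥bis P3·P0 via (66.065,12.56): [(66.065, 0) (89, 0) (89, 20) (66.065, 20)]  |A|=458.7
3. ⊥bis P3·P1 via (57.71,9.515): [(66.065, 0) (89, 0) (89, 20) (66.065, 20)]  |A|=458.7
4. ⊥bis P3·P2 via (53.03,15.03): [(66.065, 0) (89, 0) (89, 20) (66.065, 20)]  |A|=458.7
5. ⊥bis P3·P4 via (67.485,9.84): [(66.065, 15.2042) (70.0898, 0) (89, 0) (89, 20) (66.065, 20)]  |A|=428.1028
6. canonical 5-gon: [(66.065, 15.2042) (70.0898, 0) (89, 0) (89, 20) (66.065, 20)]
7. shoelace: 428.1028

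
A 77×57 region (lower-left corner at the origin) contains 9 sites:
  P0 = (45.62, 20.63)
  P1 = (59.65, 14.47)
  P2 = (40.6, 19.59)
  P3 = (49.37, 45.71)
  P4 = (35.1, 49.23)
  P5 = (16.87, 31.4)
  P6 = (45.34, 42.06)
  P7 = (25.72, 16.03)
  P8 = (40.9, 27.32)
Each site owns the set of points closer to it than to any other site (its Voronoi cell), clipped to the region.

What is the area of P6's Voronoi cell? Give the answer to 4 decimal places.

Area of P6's cell: 180.5920

1. box [0,77]×[0,57]: [(0, 0) (77, 0) (77, 57) (0, 57)]
2. ⊥bis P6·P0 via (45.48,31.345): [(0, 30.7508) (77, 31.7568) (77, 57) (0, 57)]  |A|=1982.4573
3. ⊥bis P6·P1 via (52.495,28.265): [(0, 30.7508) (58.7681, 31.5186) (77, 40.9749) (77, 57) (0, 57)]  |A|=1898.4255
4. ⊥bis P6·P2 via (42.97,30.825): [(0, 39.8894) (40.7951, 31.2838) (58.7681, 31.5186) (77, 40.9749) (77, 57) (0, 57)]  |A|=1712.0191
5. ⊥bis P6·P3 via (47.355,43.885): [(0, 39.8894) (40.7951, 31.2838) (58.5578, 31.5159) (35.4767, 57) (0, 57)]  |A|=1034.1881
6. ⊥bis P6·P4 via (40.22,45.645): [(31.5325, 33.2377) (40.7951, 31.2838) (58.5578, 31.5159) (42.6359, 49.0954)]  |A|=242.2667
7. ⊥bis P6·P5 via (31.105,36.73): [(32.1059, 34.0567) (32.4881, 33.0361) (40.7951, 31.2838) (58.5578, 31.5159) (42.6359, 49.0954)]  |A|=241.8176
8. ⊥bis P6·P7 via (35.53,29.045): [(32.1059, 34.0567) (32.4881, 33.0361) (40.7951, 31.2838) (58.5578, 31.5159) (42.6359, 49.0954)]  |A|=241.8176
9. ⊥bis P6·P8 via (43.12,34.69): [(34.3905, 37.3195) (53.8613, 31.4545) (58.5578, 31.5159) (42.6359, 49.0954)]  |A|=180.592
10. canonical 4-gon: [(34.3905, 37.3195) (53.8613, 31.4545) (58.5578, 31.5159) (42.6359, 49.0954)]
11. shoelace: 180.592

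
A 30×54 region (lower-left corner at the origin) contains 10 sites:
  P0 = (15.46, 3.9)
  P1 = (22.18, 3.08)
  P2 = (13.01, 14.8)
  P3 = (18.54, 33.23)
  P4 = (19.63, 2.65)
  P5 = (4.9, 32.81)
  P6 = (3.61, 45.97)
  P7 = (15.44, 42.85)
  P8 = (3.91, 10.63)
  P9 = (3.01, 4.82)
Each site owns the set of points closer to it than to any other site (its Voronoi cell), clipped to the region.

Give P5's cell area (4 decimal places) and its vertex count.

Area of P5's cell: 190.3033 (6 vertices)

1. box [0,30]×[0,54]: [(0, 0) (30, 0) (30, 54) (0, 54)]
2. ⊥bis P5·P0 via (10.18,18.355): [(0, 14.6365) (30, 25.5947) (30, 54) (0, 54)]  |A|=1016.5317
3. ⊥bis P5·P1 via (13.54,17.945): [(0, 14.6365) (21.1216, 22.3516) (30, 27.5121) (30, 54) (0, 54)]  |A|=1008.0201
4. ⊥bis P5·P2 via (8.955,23.805): [(0, 19.7725) (30, 33.2817) (30, 54) (0, 54)]  |A|=824.1871
5. ⊥bis P5·P3 via (11.72,33.02): [(0, 19.7725) (11.9621, 25.1591) (11.074, 54) (0, 54)]  |A|=364.4074
6. ⊥bis P5·P4 via (12.265,17.73): [(0, 19.7725) (11.9621, 25.1591) (11.074, 54) (0, 54)]  |A|=364.4074
7. ⊥bis P5·P6 via (4.255,39.39): [(0, 38.9729) (0, 19.7725) (11.9621, 25.1591) (11.502, 40.1004)]  |A|=201.0246
8. ⊥bis P5·P7 via (10.17,37.83): [(8.3058, 39.7871) (0, 38.9729) (0, 19.7725) (11.9621, 25.1591) (11.6187, 36.3091)]  |A|=194.9475
9. ⊥bis P5·P8 via (4.405,21.72): [(8.3058, 39.7871) (0, 38.9729) (0, 21.9166) (4.332, 21.7233) (11.9621, 25.1591) (11.6187, 36.3091)]  |A|=190.3033
10. ⊥bis P5·P9 via (3.955,18.815): [(8.3058, 39.7871) (0, 38.9729) (0, 21.9166) (4.332, 21.7233) (11.9621, 25.1591) (11.6187, 36.3091)]  |A|=190.3033
11. canonical 6-gon: [(8.3058, 39.7871) (0, 38.9729) (0, 21.9166) (4.332, 21.7233) (11.9621, 25.1591) (11.6187, 36.3091)]
12. shoelace: 190.3033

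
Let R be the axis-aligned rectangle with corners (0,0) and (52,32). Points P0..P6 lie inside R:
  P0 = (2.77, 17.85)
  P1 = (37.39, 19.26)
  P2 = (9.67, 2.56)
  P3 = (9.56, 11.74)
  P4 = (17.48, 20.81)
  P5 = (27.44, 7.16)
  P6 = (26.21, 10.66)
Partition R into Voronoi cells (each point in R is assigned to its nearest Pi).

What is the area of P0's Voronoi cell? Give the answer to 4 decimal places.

1. box [0,52]×[0,32]: [(0, 0) (52, 0) (52, 32) (0, 32)]
2. ⊥bis P0·P1 via (20.08,18.555): [(0, 0) (20.8357, 0) (19.5324, 32) (0, 32)]  |A|=645.8899
3. ⊥bis P0·P2 via (6.22,10.205): [(0, 7.3981) (20.1638, 16.4975) (19.5324, 32) (0, 32)]  |A|=399.4349
4. ⊥bis P0·P3 via (6.165,14.795): [(0, 7.9439) (19.624, 29.7519) (19.5324, 32) (0, 32)]  |A|=257.9941
5. ⊥bis P0·P4 via (10.125,19.33): [(0, 7.9439) (10.1471, 19.2203) (7.5755, 32) (0, 32)]  |A|=170.4562
6. ⊥bis P0·P5 via (15.105,12.505): [(0, 7.9439) (10.1471, 19.2203) (7.5755, 32) (0, 32)]  |A|=170.4562
7. ⊥bis P0·P6 via (14.49,14.255): [(0, 7.9439) (10.1471, 19.2203) (7.5755, 32) (0, 32)]  |A|=170.4562
8. canonical 4-gon: [(0, 7.9439) (10.1471, 19.2203) (7.5755, 32) (0, 32)]
9. shoelace: 170.4562

Area of P0's cell: 170.4562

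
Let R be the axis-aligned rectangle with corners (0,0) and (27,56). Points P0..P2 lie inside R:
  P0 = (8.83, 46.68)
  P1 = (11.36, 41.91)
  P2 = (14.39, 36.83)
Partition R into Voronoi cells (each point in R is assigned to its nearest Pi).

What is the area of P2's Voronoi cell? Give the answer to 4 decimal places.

1. box [0,27]×[0,56]: [(0, 0) (27, 0) (27, 56) (0, 56)]
2. ⊥bis P2·P0 via (11.61,41.755): [(0, 35.2015) (0, 0) (27, 0) (27, 50.4421)]  |A|=1156.1898
3. ⊥bis P2·P1 via (12.875,39.37): [(0, 31.6906) (0, 0) (27, 0) (27, 47.795)]  |A|=1073.0552
4. canonical 4-gon: [(0, 31.6906) (0, 0) (27, 0) (27, 47.795)]
5. shoelace: 1073.0552

Area of P2's cell: 1073.0552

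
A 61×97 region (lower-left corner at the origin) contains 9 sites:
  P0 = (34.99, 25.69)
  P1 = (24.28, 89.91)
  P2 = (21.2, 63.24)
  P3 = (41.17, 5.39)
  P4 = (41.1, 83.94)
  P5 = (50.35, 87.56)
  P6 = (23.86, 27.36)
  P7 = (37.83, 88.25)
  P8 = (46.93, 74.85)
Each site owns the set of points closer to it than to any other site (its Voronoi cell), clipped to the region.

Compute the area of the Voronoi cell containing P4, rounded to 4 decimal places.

Area of P4's cell: 145.7753

1. box [0,61]×[0,97]: [(0, 0) (61, 0) (61, 97) (0, 97)]
2. ⊥bis P4·P0 via (38.045,54.815): [(0, 58.8056) (61, 52.4072) (61, 97) (0, 97)]  |A|=2525.0087
3. ⊥bis P4·P1 via (32.69,86.925): [(21.8943, 56.5091) (61, 52.4072) (61, 97) (36.266, 97)]  |A|=1372.6675
4. ⊥bis P4·P2 via (31.15,73.59): [(28.7693, 75.8787) (52.2272, 53.3274) (61, 52.4072) (61, 97) (36.266, 97)]  |A|=1067.9627
5. ⊥bis P4·P3 via (41.135,44.665): [(28.7693, 75.8787) (52.2272, 53.3274) (61, 52.4072) (61, 97) (36.266, 97)]  |A|=1067.9627
6. ⊥bis P4·P5 via (45.725,85.75): [(28.7693, 75.8787) (52.2272, 53.3274) (58.6785, 52.6507) (41.3223, 97) (36.266, 97)]  |A|=579.8544
7. ⊥bis P4·P6 via (32.48,55.65): [(28.7693, 75.8787) (52.2272, 53.3274) (58.6785, 52.6507) (41.3223, 97) (36.266, 97)]  |A|=579.8544
8. ⊥bis P4·P7 via (39.465,86.095): [(29.79, 78.7546) (28.7693, 75.8787) (52.2272, 53.3274) (58.6785, 52.6507) (44.1877, 89.6781)]  |A|=465.3678
9. ⊥bis P4·P8 via (44.015,79.395): [(29.79, 78.7546) (28.7693, 75.8787) (32.6763, 72.1227) (47.3699, 81.5467) (44.1877, 89.6781)]  |A|=145.7753
10. canonical 5-gon: [(29.79, 78.7546) (28.7693, 75.8787) (32.6763, 72.1227) (47.3699, 81.5467) (44.1877, 89.6781)]
11. shoelace: 145.7753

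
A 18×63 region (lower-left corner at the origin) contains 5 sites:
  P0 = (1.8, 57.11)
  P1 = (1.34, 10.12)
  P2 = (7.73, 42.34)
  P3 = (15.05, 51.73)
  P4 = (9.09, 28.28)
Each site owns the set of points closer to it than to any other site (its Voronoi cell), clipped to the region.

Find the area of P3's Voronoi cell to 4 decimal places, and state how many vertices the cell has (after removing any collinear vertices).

Area of P3's cell: 155.4925 (4 vertices)

1. box [0,18]×[0,63]: [(0, 0) (18, 0) (18, 63) (0, 63)]
2. ⊥bis P3·P0 via (8.425,54.42): [(0, 33.6707) (0, 0) (18, 0) (18, 63) (11.9088, 63)]  |A|=959.3615
3. ⊥bis P3·P1 via (8.195,30.925): [(0, 33.6707) (0, 33.6252) (18, 27.6944) (18, 63) (11.9088, 63)]  |A|=407.4858
4. ⊥bis P3·P2 via (11.39,47.035): [(6.8602, 50.5662) (18, 41.8822) (18, 63) (11.9088, 63)]  |A|=155.4925
5. ⊥bis P3·P4 via (12.07,40.005): [(6.8602, 50.5662) (18, 41.8822) (18, 63) (11.9088, 63)]  |A|=155.4925
6. canonical 4-gon: [(6.8602, 50.5662) (18, 41.8822) (18, 63) (11.9088, 63)]
7. shoelace: 155.4925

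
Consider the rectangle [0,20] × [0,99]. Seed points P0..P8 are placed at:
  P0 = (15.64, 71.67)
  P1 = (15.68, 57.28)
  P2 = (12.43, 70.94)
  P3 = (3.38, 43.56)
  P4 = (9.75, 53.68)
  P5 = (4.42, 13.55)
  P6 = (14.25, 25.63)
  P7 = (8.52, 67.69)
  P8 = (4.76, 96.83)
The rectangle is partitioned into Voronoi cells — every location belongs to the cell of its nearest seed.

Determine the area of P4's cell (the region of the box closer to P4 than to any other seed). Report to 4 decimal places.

1. box [0,20]×[0,99]: [(0, 0) (20, 0) (20, 99) (0, 99)]
2. ⊥bis P4·P0 via (12.695,62.675): [(0, 66.8314) (0, 0) (20, 0) (20, 60.2833)]  |A|=1271.1471
3. ⊥bis P4·P1 via (12.715,55.48): [(7.2685, 64.4517) (0, 66.8314) (0, 0) (20, 0) (20, 43.48)]  |A|=1164.1809
4. ⊥bis P4·P2 via (11.09,62.31): [(8.3062, 62.7422) (0, 64.032) (0, 0) (20, 0) (20, 43.48)]  |A|=1147.5769
5. ⊥bis P4·P3 via (6.565,48.62): [(8.3062, 62.7422) (0, 64.032) (0, 52.7523) (20, 40.1634) (20, 43.48)]  |A|=218.4199
6. ⊥bis P4·P5 via (7.085,33.615): [(8.3062, 62.7422) (0, 64.032) (0, 52.7523) (20, 40.1634) (20, 43.48)]  |A|=218.4199
7. ⊥bis P4·P6 via (12,39.655): [(8.3062, 62.7422) (0, 64.032) (0, 52.7523) (19.0188, 40.781) (20, 40.9384) (20, 43.48)]  |A|=218.0397
8. ⊥bis P4·P7 via (9.135,60.685): [(9.5339, 60.72) (0, 59.883) (0, 52.7523) (19.0188, 40.781) (20, 40.9384) (20, 43.48)]  |A|=190.6549
9. ⊥bis P4·P8 via (7.255,75.255): [(9.5339, 60.72) (0, 59.883) (0, 52.7523) (19.0188, 40.781) (20, 40.9384) (20, 43.48)]  |A|=190.6549
10. canonical 6-gon: [(9.5339, 60.72) (0, 59.883) (0, 52.7523) (19.0188, 40.781) (20, 40.9384) (20, 43.48)]
11. shoelace: 190.6549

Area of P4's cell: 190.6549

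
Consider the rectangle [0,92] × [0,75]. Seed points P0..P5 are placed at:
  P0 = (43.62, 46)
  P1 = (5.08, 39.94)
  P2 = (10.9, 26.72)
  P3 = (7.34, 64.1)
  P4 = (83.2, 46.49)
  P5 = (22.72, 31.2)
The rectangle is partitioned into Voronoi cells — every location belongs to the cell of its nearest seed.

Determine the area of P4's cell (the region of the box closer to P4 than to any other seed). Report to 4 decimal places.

Area of P4's cell: 2136.1303

1. box [0,92]×[0,75]: [(0, 0) (92, 0) (92, 75) (0, 75)]
2. ⊥bis P4·P0 via (63.41,46.245): [(63.9825, 0) (92, 0) (92, 75) (63.054, 75)]  |A|=2136.1303
3. ⊥bis P4·P1 via (44.14,43.215): [(63.9825, 0) (92, 0) (92, 75) (63.054, 75)]  |A|=2136.1303
4. ⊥bis P4·P2 via (47.05,36.605): [(63.9825, 0) (92, 0) (92, 75) (63.054, 75)]  |A|=2136.1303
5. ⊥bis P4·P3 via (45.27,55.295): [(63.9825, 0) (92, 0) (92, 75) (63.054, 75)]  |A|=2136.1303
6. ⊥bis P4·P5 via (52.96,38.845): [(63.9825, 0) (92, 0) (92, 75) (63.054, 75)]  |A|=2136.1303
7. canonical 4-gon: [(63.9825, 0) (92, 0) (92, 75) (63.054, 75)]
8. shoelace: 2136.1303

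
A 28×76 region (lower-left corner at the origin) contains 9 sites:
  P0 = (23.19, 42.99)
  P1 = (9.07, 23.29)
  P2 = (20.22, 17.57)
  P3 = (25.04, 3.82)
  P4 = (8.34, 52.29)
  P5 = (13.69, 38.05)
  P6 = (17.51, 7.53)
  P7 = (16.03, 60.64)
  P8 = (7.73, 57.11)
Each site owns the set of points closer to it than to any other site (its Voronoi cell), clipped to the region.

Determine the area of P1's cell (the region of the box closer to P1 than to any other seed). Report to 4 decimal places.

Area of P1's cell: 301.1425

1. box [0,28]×[0,76]: [(0, 0) (28, 0) (28, 76) (0, 76)]
2. ⊥bis P1·P0 via (16.13,33.14): [(0, 44.7012) (0, 0) (28, 0) (28, 24.6322)]  |A|=970.667
3. ⊥bis P1·P2 via (14.645,20.43): [(19.8116, 30.5012) (0, 44.7012) (0, 0) (4.1643, 0)]  |A|=506.3091
4. ⊥bis P1·P3 via (17.055,13.555): [(6.8051, 5.1476) (19.8116, 30.5012) (0, 44.7012) (0, 0) (0.5293, 0)]  |A|=496.9532
5. ⊥bis P1·P4 via (8.705,37.79): [(6.8051, 5.1476) (19.8116, 30.5012) (9.6106, 37.8128) (0, 37.5709) (0, 0) (0.5293, 0)]  |A|=462.6898
6. ⊥bis P1·P5 via (11.38,30.67): [(6.8051, 5.1476) (18.7196, 28.3726) (0, 34.232) (0, 0) (0.5293, 0)]  |A|=370.1256
7. ⊥bis P1·P6 via (13.29,15.41): [(11.6075, 14.509) (18.7196, 28.3726) (0, 34.232) (0, 8.2928)]  |A|=301.1425
8. ⊥bis P1·P7 via (12.55,41.965): [(11.6075, 14.509) (18.7196, 28.3726) (0, 34.232) (0, 8.2928)]  |A|=301.1425
9. ⊥bis P1·P8 via (8.4,40.2): [(11.6075, 14.509) (18.7196, 28.3726) (0, 34.232) (0, 8.2928)]  |A|=301.1425
10. canonical 4-gon: [(11.6075, 14.509) (18.7196, 28.3726) (0, 34.232) (0, 8.2928)]
11. shoelace: 301.1425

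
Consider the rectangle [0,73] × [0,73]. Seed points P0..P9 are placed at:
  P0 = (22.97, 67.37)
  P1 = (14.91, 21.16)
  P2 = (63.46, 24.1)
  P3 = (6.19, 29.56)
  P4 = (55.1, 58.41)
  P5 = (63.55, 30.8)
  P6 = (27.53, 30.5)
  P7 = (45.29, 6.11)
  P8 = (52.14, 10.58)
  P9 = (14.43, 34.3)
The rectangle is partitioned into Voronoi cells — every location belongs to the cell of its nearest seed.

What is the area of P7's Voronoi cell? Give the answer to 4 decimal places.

Area of P7's cell: 370.9719

1. box [0,73]×[0,73]: [(0, 0) (73, 0) (73, 73) (0, 73)]
2. ⊥bis P7·P0 via (34.13,36.74): [(0, 24.3048) (0, 0) (73, 0) (73, 50.9022)]  |A|=2745.056
3. ⊥bis P7·P1 via (30.1,13.635): [(43.1794, 40.0371) (23.3453, 0) (73, 0) (73, 50.9022)]  |A|=1752.9829
4. ⊥bis P7·P2 via (54.375,15.105): [(38.6808, 30.9562) (23.3453, 0) (69.3304, 0)]  |A|=711.7617
5. ⊥bis P7·P3 via (25.74,17.835): [(38.6808, 30.9562) (23.3453, 0) (69.3304, 0)]  |A|=711.7617
6. ⊥bis P7·P4 via (50.195,32.26): [(38.6808, 30.9562) (23.3453, 0) (69.3304, 0)]  |A|=711.7617
7. ⊥bis P7·P5 via (54.42,18.455): [(41.8645, 27.7407) (38.3686, 30.3261) (23.3453, 0) (69.3304, 0)]  |A|=710.2567
8. ⊥bis P7·P6 via (36.41,18.305): [(45.008, 24.5658) (30.1583, 13.7527) (23.3453, 0) (69.3304, 0)]  |A|=630.1056
9. ⊥bis P7·P8 via (48.715,8.345): [(40.3455, 21.1707) (30.1583, 13.7527) (23.3453, 0) (54.1606, 0)]  |A|=370.9719
10. ⊥bis P7·P9 via (29.86,20.205): [(40.3455, 21.1707) (30.1583, 13.7527) (23.3453, 0) (54.1606, 0)]  |A|=370.9719
11. canonical 4-gon: [(40.3455, 21.1707) (30.1583, 13.7527) (23.3453, 0) (54.1606, 0)]
12. shoelace: 370.9719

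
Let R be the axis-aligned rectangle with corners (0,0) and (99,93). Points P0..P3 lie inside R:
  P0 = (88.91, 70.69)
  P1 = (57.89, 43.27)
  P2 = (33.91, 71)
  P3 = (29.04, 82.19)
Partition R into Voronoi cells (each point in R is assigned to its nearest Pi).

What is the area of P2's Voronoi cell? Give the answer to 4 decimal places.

Area of P2's cell: 1982.3913

1. box [0,99]×[0,93]: [(0, 0) (99, 0) (99, 93) (0, 93)]
2. ⊥bis P2·P0 via (61.41,70.845): [(0, 0) (61.0107, 0) (61.5349, 93) (0, 93)]  |A|=5698.3688
3. ⊥bis P2·P1 via (45.9,57.135): [(0, 17.4422) (61.4083, 70.5461) (61.5349, 93) (0, 93)]  |A|=3010.7887
4. ⊥bis P2·P3 via (31.475,76.595): [(0, 62.8968) (0, 17.4422) (61.4083, 70.5461) (61.5161, 89.6692)]  |A|=1982.3913
5. canonical 4-gon: [(0, 62.8968) (0, 17.4422) (61.4083, 70.5461) (61.5161, 89.6692)]
6. shoelace: 1982.3913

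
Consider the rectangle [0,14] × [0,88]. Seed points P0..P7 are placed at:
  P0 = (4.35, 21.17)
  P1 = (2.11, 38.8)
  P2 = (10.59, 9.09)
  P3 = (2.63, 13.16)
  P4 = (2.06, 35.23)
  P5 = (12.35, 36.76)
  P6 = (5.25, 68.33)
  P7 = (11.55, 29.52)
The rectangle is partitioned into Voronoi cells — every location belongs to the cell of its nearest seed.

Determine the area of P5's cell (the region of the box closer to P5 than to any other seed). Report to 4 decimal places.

Area of P5's cell: 111.2850

1. box [0,14]×[0,88]: [(0, 0) (14, 0) (14, 88) (0, 88)]
2. ⊥bis P5·P0 via (8.35,28.965): [(0, 33.2498) (14, 26.0657) (14, 88) (0, 88)]  |A|=816.7915
3. ⊥bis P5·P1 via (7.23,37.78): [(5.7406, 30.304) (14, 26.0657) (14, 71.7627)]  |A|=188.7142
4. ⊥bis P5·P2 via (11.47,22.925): [(5.7406, 30.304) (14, 26.0657) (14, 71.7627)]  |A|=188.7142
5. ⊥bis P5·P3 via (7.49,24.96): [(5.7406, 30.304) (14, 26.0657) (14, 71.7627)]  |A|=188.7142
6. ⊥bis P5·P4 via (7.205,35.995): [(7.0637, 36.9453) (8.242, 29.0204) (14, 26.0657) (14, 71.7627)]  |A|=179.5588
7. ⊥bis P5·P6 via (8.8,52.545): [(10.2358, 52.8679) (7.0637, 36.9453) (8.242, 29.0204) (14, 26.0657) (14, 53.7145)]  |A|=145.5901
8. ⊥bis P5·P7 via (11.95,33.14): [(10.2358, 52.8679) (7.0637, 36.9453) (7.5573, 33.6254) (14, 32.9135) (14, 53.7145)]  |A|=111.285
9. canonical 5-gon: [(10.2358, 52.8679) (7.0637, 36.9453) (7.5573, 33.6254) (14, 32.9135) (14, 53.7145)]
10. shoelace: 111.285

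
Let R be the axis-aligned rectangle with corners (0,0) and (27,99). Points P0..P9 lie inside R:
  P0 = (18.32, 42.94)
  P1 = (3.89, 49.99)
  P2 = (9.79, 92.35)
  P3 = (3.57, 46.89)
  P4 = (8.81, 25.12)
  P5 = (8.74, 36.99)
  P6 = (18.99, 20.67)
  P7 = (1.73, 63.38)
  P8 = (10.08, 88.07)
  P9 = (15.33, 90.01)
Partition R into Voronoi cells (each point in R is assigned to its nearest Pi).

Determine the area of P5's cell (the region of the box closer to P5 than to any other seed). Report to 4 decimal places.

1. box [0,27]×[0,99]: [(0, 0) (27, 0) (27, 99) (0, 99)]
2. ⊥bis P5·P0 via (13.53,39.965): [(0, 61.7494) (0, 0) (27, 0) (27, 18.2772)]  |A|=1080.3592
3. ⊥bis P5·P1 via (6.315,43.49): [(10.3952, 45.0122) (0, 41.134) (0, 0) (27, 0) (27, 18.2772)]  |A|=973.2081
4. ⊥bis P5·P2 via (9.265,64.67): [(10.3952, 45.0122) (0, 41.134) (0, 0) (27, 0) (27, 18.2772)]  |A|=973.2081
5. ⊥bis P5·P3 via (6.155,41.94): [(10.7976, 44.3645) (0, 38.7257) (0, 0) (27, 0) (27, 18.2772)]  |A|=956.0591
6. ⊥bis P5·P4 via (8.775,31.055): [(19.0263, 31.1155) (10.7976, 44.3645) (0, 38.7257) (0, 31.0033)]  |A|=168.1934
7. ⊥bis P5·P6 via (13.865,28.83): [(17.4895, 31.1064) (18.5991, 31.8033) (10.7976, 44.3645) (0, 38.7257) (0, 31.0033)]  |A|=167.6629
8. ⊥bis P5·P7 via (5.235,50.185): [(17.4895, 31.1064) (18.5991, 31.8033) (10.7976, 44.3645) (0, 38.7257) (0, 31.0033)]  |A|=167.6629
9. ⊥bis P5·P8 via (9.41,62.53): [(17.4895, 31.1064) (18.5991, 31.8033) (10.7976, 44.3645) (0, 38.7257) (0, 31.0033)]  |A|=167.6629
10. ⊥bis P5·P9 via (12.035,63.5): [(17.4895, 31.1064) (18.5991, 31.8033) (10.7976, 44.3645) (0, 38.7257) (0, 31.0033)]  |A|=167.6629
11. canonical 5-gon: [(17.4895, 31.1064) (18.5991, 31.8033) (10.7976, 44.3645) (0, 38.7257) (0, 31.0033)]
12. shoelace: 167.6629

Area of P5's cell: 167.6629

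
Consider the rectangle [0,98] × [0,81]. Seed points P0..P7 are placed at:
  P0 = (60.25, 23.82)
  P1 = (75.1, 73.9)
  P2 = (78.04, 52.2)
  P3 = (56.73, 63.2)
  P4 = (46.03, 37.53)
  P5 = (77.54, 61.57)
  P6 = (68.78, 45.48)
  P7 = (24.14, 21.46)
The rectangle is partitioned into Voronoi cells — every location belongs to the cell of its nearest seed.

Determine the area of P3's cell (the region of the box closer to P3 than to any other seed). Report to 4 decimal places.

Area of P3's cell: 1406.6164

1. box [0,98]×[0,81]: [(0, 0) (98, 0) (98, 81) (0, 81)]
2. ⊥bis P3·P0 via (58.49,43.51): [(0, 38.2818) (98, 47.0416) (98, 81) (0, 81)]  |A|=3757.1503
3. ⊥bis P3·P1 via (65.915,68.55): [(0, 38.2818) (79.4109, 45.38) (58.6632, 81) (0, 81)]  |A|=2740.9341
4. ⊥bis P3·P2 via (67.385,57.7): [(0, 38.2818) (60.1362, 43.6571) (69.6636, 62.1143) (58.6632, 81) (0, 81)]  |A|=2571.2641
5. ⊥bis P3·P4 via (51.38,50.365): [(0, 71.7817) (61.4352, 46.1737) (69.6636, 62.1143) (58.6632, 81) (0, 81)]  |A|=1470.0528
6. ⊥bis P3·P5 via (67.135,62.385): [(0, 71.7817) (61.4352, 46.1737) (66.6577, 56.291) (67.416, 65.973) (58.6632, 81) (0, 81)]  |A|=1457.7092
7. ⊥bis P3·P6 via (62.755,54.34): [(0, 71.7817) (54.8082, 48.936) (66.7158, 57.0335) (67.416, 65.973) (58.6632, 81) (0, 81)]  |A|=1412.7873
8. ⊥bis P3·P7 via (40.435,42.33): [(0, 73.9011) (5.8232, 69.3544) (54.8082, 48.936) (66.7158, 57.0335) (67.416, 65.973) (58.6632, 81) (0, 81)]  |A|=1406.6164
9. canonical 7-gon: [(0, 73.9011) (5.8232, 69.3544) (54.8082, 48.936) (66.7158, 57.0335) (67.416, 65.973) (58.6632, 81) (0, 81)]
10. shoelace: 1406.6164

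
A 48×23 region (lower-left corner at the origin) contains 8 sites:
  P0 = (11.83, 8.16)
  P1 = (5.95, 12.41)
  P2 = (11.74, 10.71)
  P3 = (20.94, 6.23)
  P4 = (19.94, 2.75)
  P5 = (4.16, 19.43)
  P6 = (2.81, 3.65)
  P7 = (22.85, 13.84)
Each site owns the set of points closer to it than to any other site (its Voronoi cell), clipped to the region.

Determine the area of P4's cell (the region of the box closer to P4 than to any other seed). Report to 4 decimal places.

1. box [0,48]×[0,23]: [(0, 0) (48, 0) (48, 23) (0, 23)]
2. ⊥bis P4·P0 via (15.885,5.455): [(12.2461, 0) (48, 0) (48, 23) (27.5889, 23)]  |A|=645.8979
3. ⊥bis P4·P1 via (12.945,7.58): [(12.2461, 0) (48, 0) (48, 23) (27.5889, 23)]  |A|=645.8979
4. ⊥bis P4·P2 via (15.84,6.73): [(18.7028, 9.6792) (12.2461, 0) (48, 0) (48, 23) (31.6338, 23)]  |A|=618.9569
5. ⊥bis P4·P3 via (20.44,4.49): [(16.0775, 5.7436) (12.2461, 0) (36.0652, 0)]  |A|=68.4036
6. ⊥bis P4·P5 via (12.05,11.09): [(16.0775, 5.7436) (12.2461, 0) (36.0652, 0)]  |A|=68.4036
7. ⊥bis P4·P6 via (11.375,3.2): [(16.0775, 5.7436) (12.2461, 0) (36.0652, 0)]  |A|=68.4036
8. ⊥bis P4·P7 via (21.395,8.295): [(16.0775, 5.7436) (12.2461, 0) (36.0652, 0)]  |A|=68.4036
9. canonical 3-gon: [(16.0775, 5.7436) (12.2461, 0) (36.0652, 0)]
10. shoelace: 68.4036

Area of P4's cell: 68.4036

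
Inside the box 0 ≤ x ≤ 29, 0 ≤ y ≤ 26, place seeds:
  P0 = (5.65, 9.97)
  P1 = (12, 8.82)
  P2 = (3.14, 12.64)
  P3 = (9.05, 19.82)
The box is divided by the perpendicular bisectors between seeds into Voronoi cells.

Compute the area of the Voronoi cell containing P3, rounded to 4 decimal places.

1. box [0,29]×[0,26]: [(0, 0) (29, 0) (29, 26) (0, 26)]
2. ⊥bis P3·P0 via (7.35,14.895): [(0, 17.4321) (29, 7.4219) (29, 26) (0, 26)]  |A|=393.6176
3. ⊥bis P3·P1 via (10.525,14.32): [(0, 17.4321) (9.6757, 14.0922) (29, 19.2747) (29, 26) (0, 26)]  |A|=279.0944
4. ⊥bis P3·P2 via (6.095,16.23): [(0, 21.2469) (7.9818, 14.6769) (9.6757, 14.0922) (29, 19.2747) (29, 26) (0, 26)]  |A|=263.8696
5. canonical 6-gon: [(0, 21.2469) (7.9818, 14.6769) (9.6757, 14.0922) (29, 19.2747) (29, 26) (0, 26)]
6. shoelace: 263.8696

Area of P3's cell: 263.8696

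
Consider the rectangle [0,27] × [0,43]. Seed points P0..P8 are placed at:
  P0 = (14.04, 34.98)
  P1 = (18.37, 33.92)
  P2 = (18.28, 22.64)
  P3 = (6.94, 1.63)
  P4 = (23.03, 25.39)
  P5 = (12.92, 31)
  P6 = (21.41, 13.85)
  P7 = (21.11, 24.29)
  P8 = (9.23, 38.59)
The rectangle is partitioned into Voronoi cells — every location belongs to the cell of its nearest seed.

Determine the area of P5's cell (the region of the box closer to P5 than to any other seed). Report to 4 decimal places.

1. box [0,27]×[0,43]: [(0, 0) (27, 0) (27, 43) (0, 43)]
2. ⊥bis P5·P0 via (13.48,32.99): [(0, 36.7834) (0, 0) (27, 0) (27, 29.1854)]  |A|=890.578
3. ⊥bis P5·P1 via (15.645,32.46): [(15.695, 32.3667) (0, 36.7834) (0, 0) (27, 0) (27, 11.2666)]  |A|=789.2921
4. ⊥bis P5·P2 via (15.6,26.82): [(17.8827, 28.2835) (15.695, 32.3667) (0, 36.7834) (0, 16.8181)]  |A|=205.7277
5. ⊥bis P5·P3 via (9.93,16.315): [(1.7979, 17.9708) (17.8827, 28.2835) (15.695, 32.3667) (0, 36.7834) (0, 18.3368)]  |A|=204.3624
6. ⊥bis P5·P4 via (17.975,28.195): [(1.7979, 17.9708) (17.8827, 28.2835) (15.695, 32.3667) (0, 36.7834) (0, 18.3368)]  |A|=204.3624
7. ⊥bis P5·P6 via (17.165,22.425): [(1.7979, 17.9708) (17.8827, 28.2835) (15.695, 32.3667) (0, 36.7834) (0, 18.3368)]  |A|=204.3624
8. ⊥bis P5·P7 via (17.015,27.645): [(1.7979, 17.9708) (17.1569, 27.8182) (17.7464, 28.5378) (15.695, 32.3667) (0, 36.7834) (0, 18.3368)]  |A|=204.2385
9. ⊥bis P5·P8 via (11.075,34.795): [(1.7979, 17.9708) (17.1569, 27.8182) (17.7464, 28.5378) (15.695, 32.3667) (9.6052, 34.0804) (0, 29.4107) (0, 18.3368)]  |A|=168.8307
10. canonical 7-gon: [(1.7979, 17.9708) (17.1569, 27.8182) (17.7464, 28.5378) (15.695, 32.3667) (9.6052, 34.0804) (0, 29.4107) (0, 18.3368)]
11. shoelace: 168.8307

Area of P5's cell: 168.8307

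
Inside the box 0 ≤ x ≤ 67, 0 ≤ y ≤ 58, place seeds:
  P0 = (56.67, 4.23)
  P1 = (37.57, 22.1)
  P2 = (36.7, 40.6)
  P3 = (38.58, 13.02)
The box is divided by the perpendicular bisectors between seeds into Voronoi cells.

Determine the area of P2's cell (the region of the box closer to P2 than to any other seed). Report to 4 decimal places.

1. box [0,67]×[0,58]: [(0, 0) (67, 0) (67, 58) (0, 58)]
2. ⊥bis P2·P0 via (46.685,22.415): [(0, 0) (5.8621, 0) (67, 33.5695) (67, 58) (0, 58)]  |A|=2859.8143
3. ⊥bis P2·P1 via (37.135,31.35): [(0, 29.6037) (65.3765, 32.6781) (67, 33.5695) (67, 58) (0, 58)]  |A|=1796.3416
4. ⊥bis P2·P3 via (37.64,26.81): [(0, 29.6037) (65.3765, 32.6781) (67, 33.5695) (67, 58) (0, 58)]  |A|=1796.3416
5. canonical 5-gon: [(0, 29.6037) (65.3765, 32.6781) (67, 33.5695) (67, 58) (0, 58)]
6. shoelace: 1796.3416

Area of P2's cell: 1796.3416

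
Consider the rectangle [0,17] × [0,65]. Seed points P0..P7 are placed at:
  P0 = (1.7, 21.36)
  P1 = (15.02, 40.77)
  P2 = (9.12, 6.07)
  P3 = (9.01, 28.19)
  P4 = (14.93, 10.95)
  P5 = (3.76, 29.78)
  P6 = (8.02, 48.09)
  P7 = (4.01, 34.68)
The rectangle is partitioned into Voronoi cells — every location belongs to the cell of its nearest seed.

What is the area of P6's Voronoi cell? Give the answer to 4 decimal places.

1. box [0,17]×[0,65]: [(0, 0) (17, 0) (17, 65) (0, 65)]
2. ⊥bis P6·P0 via (4.86,34.725): [(0, 35.8741) (17, 31.8546) (17, 65) (0, 65)]  |A|=529.3058
3. ⊥bis P6·P1 via (11.52,44.43): [(0, 35.8741) (2.0629, 35.3863) (17, 49.6704) (17, 65) (0, 65)]  |A|=396.2477
4. ⊥bis P6·P2 via (8.57,27.08): [(0, 35.8741) (2.0629, 35.3863) (17, 49.6704) (17, 65) (0, 65)]  |A|=396.2477
5. ⊥bis P6·P3 via (8.515,38.14): [(0, 37.7164) (4.7464, 37.9525) (17, 49.6704) (17, 65) (0, 65)]  |A|=388.5743
6. ⊥bis P6·P4 via (11.475,29.52): [(0, 37.7164) (4.7464, 37.9525) (17, 49.6704) (17, 65) (0, 65)]  |A|=388.5743
7. ⊥bis P6·P5 via (5.89,38.935): [(0, 40.3054) (5.7965, 38.9567) (17, 49.6704) (17, 65) (0, 65)]  |A|=378.8115
8. ⊥bis P6·P7 via (6.015,41.385): [(0, 43.1837) (7.783, 40.8563) (17, 49.6704) (17, 65) (0, 65)]  |A|=360.7656
9. canonical 5-gon: [(0, 43.1837) (7.783, 40.8563) (17, 49.6704) (17, 65) (0, 65)]
10. shoelace: 360.7656

Area of P6's cell: 360.7656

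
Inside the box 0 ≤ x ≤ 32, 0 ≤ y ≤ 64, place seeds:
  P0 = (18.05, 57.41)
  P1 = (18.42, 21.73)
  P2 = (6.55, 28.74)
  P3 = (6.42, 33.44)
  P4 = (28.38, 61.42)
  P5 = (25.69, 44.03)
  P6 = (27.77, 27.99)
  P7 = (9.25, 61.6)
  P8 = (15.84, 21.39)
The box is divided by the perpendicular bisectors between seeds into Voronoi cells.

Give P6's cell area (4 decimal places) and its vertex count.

1. box [0,32]×[0,64]: [(0, 0) (32, 0) (32, 64) (0, 64)]
2. ⊥bis P6·P0 via (22.91,42.7): [(0, 35.1308) (0, 0) (32, 0) (32, 45.7032)]  |A|=1293.3447
3. ⊥bis P6·P1 via (23.095,24.86): [(13.2808, 39.5186) (32, 11.5594) (32, 45.7032)]  |A|=319.5729
4. ⊥bis P6·P2 via (17.16,28.365): [(17.6047, 40.9472) (17.3399, 33.4558) (32, 11.5594) (32, 45.7032)]  |A|=303.566
5. ⊥bis P6·P3 via (17.095,30.715): [(19.9006, 41.7057) (17.6691, 32.9641) (32, 11.5594) (32, 45.7032)]  |A|=293.0792
6. ⊥bis P6·P4 via (28.075,44.705): [(28.9313, 44.6894) (19.9006, 41.7057) (17.6691, 32.9641) (32, 11.5594) (32, 44.6334)]  |A|=291.4377
7. ⊥bis P6·P5 via (26.73,36.01): [(18.1631, 34.8991) (17.6691, 32.9641) (32, 11.5594) (32, 36.6934)]  |A|=193.0397
8. ⊥bis P6·P7 via (18.51,44.795): [(18.1631, 34.8991) (17.6691, 32.9641) (32, 11.5594) (32, 36.6934)]  |A|=193.0397
9. ⊥bis P6·P8 via (21.805,24.69): [(18.1631, 34.8991) (17.6691, 32.9641) (32, 11.5594) (32, 36.6934)]  |A|=193.0397
10. canonical 4-gon: [(18.1631, 34.8991) (17.6691, 32.9641) (32, 11.5594) (32, 36.6934)]
11. shoelace: 193.0397

Area of P6's cell: 193.0397 (4 vertices)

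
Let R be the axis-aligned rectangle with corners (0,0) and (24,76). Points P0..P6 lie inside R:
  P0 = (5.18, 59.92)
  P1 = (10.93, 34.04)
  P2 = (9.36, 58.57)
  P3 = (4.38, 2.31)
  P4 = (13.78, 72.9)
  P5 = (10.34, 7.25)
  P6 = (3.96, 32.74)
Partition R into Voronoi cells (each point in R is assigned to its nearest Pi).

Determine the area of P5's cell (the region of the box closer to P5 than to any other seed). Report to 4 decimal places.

1. box [0,24]×[0,76]: [(0, 0) (24, 0) (24, 76) (0, 76)]
2. ⊥bis P5·P0 via (7.76,33.585): [(0, 32.8248) (0, 0) (24, 0) (24, 35.176)]  |A|=816.0093
3. ⊥bis P5·P1 via (10.635,20.645): [(0, 20.8792) (0, 0) (24, 0) (24, 20.3507)]  |A|=494.7585
4. ⊥bis P5·P2 via (9.85,32.91): [(0, 20.8792) (0, 0) (24, 0) (24, 20.3507)]  |A|=494.7585
5. ⊥bis P5·P3 via (7.36,4.78): [(0, 20.8792) (0, 13.6597) (11.3219, 0) (24, 0) (24, 20.3507)]  |A|=417.4315
6. ⊥bis P5·P4 via (12.06,40.075): [(0, 20.8792) (0, 13.6597) (11.3219, 0) (24, 0) (24, 20.3507)]  |A|=417.4315
7. ⊥bis P5·P6 via (7.15,19.995): [(9.8188, 20.663) (0, 18.2054) (0, 13.6597) (11.3219, 0) (24, 0) (24, 20.3507)]  |A|=404.3047
8. canonical 6-gon: [(9.8188, 20.663) (0, 18.2054) (0, 13.6597) (11.3219, 0) (24, 0) (24, 20.3507)]
9. shoelace: 404.3047

Area of P5's cell: 404.3047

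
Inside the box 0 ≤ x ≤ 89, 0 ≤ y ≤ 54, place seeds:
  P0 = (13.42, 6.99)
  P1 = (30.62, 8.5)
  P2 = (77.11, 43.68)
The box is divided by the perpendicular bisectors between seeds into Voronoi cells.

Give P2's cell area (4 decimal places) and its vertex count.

1. box [0,89]×[0,54]: [(0, 0) (89, 0) (89, 54) (0, 54)]
2. ⊥bis P2·P0 via (45.265,25.335): [(59.8598, 0) (89, 0) (89, 54) (28.7519, 54)]  |A|=2413.4846
3. ⊥bis P2·P1 via (53.865,26.09): [(73.6079, 0) (89, 0) (89, 54) (32.7449, 54)]  |A|=1934.4753
4. canonical 4-gon: [(73.6079, 0) (89, 0) (89, 54) (32.7449, 54)]
5. shoelace: 1934.4753

Area of P2's cell: 1934.4753 (4 vertices)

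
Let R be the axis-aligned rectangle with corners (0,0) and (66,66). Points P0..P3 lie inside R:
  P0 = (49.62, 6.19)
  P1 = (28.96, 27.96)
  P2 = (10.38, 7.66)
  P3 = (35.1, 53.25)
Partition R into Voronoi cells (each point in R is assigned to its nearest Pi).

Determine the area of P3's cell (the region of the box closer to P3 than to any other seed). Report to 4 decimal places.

1. box [0,66]×[0,66]: [(0, 0) (66, 0) (66, 66) (0, 66)]
2. ⊥bis P3·P0 via (42.36,29.72): [(0, 16.6501) (66, 37.0139) (66, 66) (0, 66)]  |A|=2585.0851
3. ⊥bis P3·P1 via (32.03,40.605): [(0, 48.3814) (57.5544, 34.4081) (66, 37.0139) (66, 66) (0, 66)]  |A|=1671.9503
4. ⊥bis P3·P2 via (22.74,30.455): [(0, 48.3814) (57.5544, 34.4081) (66, 37.0139) (66, 66) (0, 66)]  |A|=1671.9503
5. canonical 5-gon: [(0, 48.3814) (57.5544, 34.4081) (66, 37.0139) (66, 66) (0, 66)]
6. shoelace: 1671.9503

Area of P3's cell: 1671.9503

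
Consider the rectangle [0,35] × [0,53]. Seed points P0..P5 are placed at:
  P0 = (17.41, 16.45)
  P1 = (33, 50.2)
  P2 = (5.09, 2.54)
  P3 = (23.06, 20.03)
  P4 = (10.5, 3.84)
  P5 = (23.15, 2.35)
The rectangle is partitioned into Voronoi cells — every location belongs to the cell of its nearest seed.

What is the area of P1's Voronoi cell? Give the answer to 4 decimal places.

1. box [0,35]×[0,53]: [(0, 0) (35, 0) (35, 53) (0, 53)]
2. ⊥bis P1·P0 via (25.205,33.325): [(0, 44.9678) (35, 28.8004) (35, 53) (0, 53)]  |A|=564.0551
3. ⊥bis P1·P2 via (19.045,26.37): [(0, 44.9678) (35, 28.8004) (35, 53) (0, 53)]  |A|=564.0551
4. ⊥bis P1·P3 via (28.03,35.115): [(0, 44.9678) (4.6648, 42.813) (35, 32.8186) (35, 53) (0, 53)]  |A|=503.109
5. ⊥bis P1·P4 via (21.75,27.02): [(0, 44.9678) (4.6648, 42.813) (35, 32.8186) (35, 53) (0, 53)]  |A|=503.109
6. ⊥bis P1·P5 via (28.075,26.275): [(0, 44.9678) (4.6648, 42.813) (35, 32.8186) (35, 53) (0, 53)]  |A|=503.109
7. canonical 5-gon: [(0, 44.9678) (4.6648, 42.813) (35, 32.8186) (35, 53) (0, 53)]
8. shoelace: 503.109

Area of P1's cell: 503.1090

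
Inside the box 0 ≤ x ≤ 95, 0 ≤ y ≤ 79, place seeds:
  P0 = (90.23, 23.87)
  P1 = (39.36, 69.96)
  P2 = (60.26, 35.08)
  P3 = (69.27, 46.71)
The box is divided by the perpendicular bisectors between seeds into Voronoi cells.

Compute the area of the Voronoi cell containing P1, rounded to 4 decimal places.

1. box [0,95]×[0,79]: [(0, 0) (95, 0) (95, 79) (0, 79)]
2. ⊥bis P1·P0 via (64.795,46.915): [(0, 0) (22.2884, 0) (93.8651, 79) (0, 79)]  |A|=4588.0633
3. ⊥bis P1·P2 via (49.81,52.52): [(0, 22.674) (93.702, 78.82) (93.8651, 79) (0, 79)]  |A|=2647.3796
4. ⊥bis P1·P3 via (54.315,58.335): [(0, 22.674) (49.7816, 52.503) (70.3786, 79) (0, 79)]  |A|=2334.4104
5. canonical 4-gon: [(0, 22.674) (49.7816, 52.503) (70.3786, 79) (0, 79)]
6. shoelace: 2334.4104

Area of P1's cell: 2334.4104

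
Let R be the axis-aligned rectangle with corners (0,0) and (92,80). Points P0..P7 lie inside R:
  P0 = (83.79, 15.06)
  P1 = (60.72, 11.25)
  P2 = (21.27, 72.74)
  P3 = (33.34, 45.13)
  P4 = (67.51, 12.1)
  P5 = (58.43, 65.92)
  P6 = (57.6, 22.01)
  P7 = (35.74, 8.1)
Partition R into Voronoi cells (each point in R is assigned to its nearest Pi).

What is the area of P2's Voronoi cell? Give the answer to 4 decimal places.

1. box [0,92]×[0,80]: [(0, 0) (92, 0) (92, 80) (0, 80)]
2. ⊥bis P2·P0 via (52.53,43.9): [(0, 0) (12.0285, 0) (85.8353, 80) (0, 80)]  |A|=3914.5536
3. ⊥bis P2·P1 via (40.995,41.995): [(0, 15.6939) (64.9536, 57.366) (85.8353, 80) (0, 80)]  |A|=3059.8506
4. ⊥bis P2·P3 via (27.305,58.935): [(0, 46.9983) (75.491, 80) (0, 80)]  |A|=1245.6639
5. ⊥bis P2·P4 via (44.39,42.42): [(0, 46.9983) (75.491, 80) (0, 80)]  |A|=1245.6639
6. ⊥bis P2·P5 via (39.85,69.33): [(0, 46.9983) (38.8701, 63.9908) (41.8083, 80) (0, 80)]  |A|=976.0474
7. ⊥bis P2·P6 via (39.435,47.375): [(0, 46.9983) (38.8701, 63.9908) (41.8083, 80) (0, 80)]  |A|=976.0474
8. ⊥bis P2·P7 via (28.505,40.42): [(0, 46.9983) (38.8701, 63.9908) (41.8083, 80) (0, 80)]  |A|=976.0474
9. canonical 4-gon: [(0, 46.9983) (38.8701, 63.9908) (41.8083, 80) (0, 80)]
10. shoelace: 976.0474

Area of P2's cell: 976.0474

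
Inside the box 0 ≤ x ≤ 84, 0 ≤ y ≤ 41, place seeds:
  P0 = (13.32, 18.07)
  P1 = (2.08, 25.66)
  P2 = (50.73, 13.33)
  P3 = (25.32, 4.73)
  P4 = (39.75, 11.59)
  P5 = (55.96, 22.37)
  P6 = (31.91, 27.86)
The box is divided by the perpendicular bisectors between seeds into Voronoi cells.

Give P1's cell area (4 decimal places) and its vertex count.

Area of P1's cell: 300.2660 (4 vertices)

1. box [0,84]×[0,41]: [(0, 0) (84, 0) (84, 41) (0, 41)]
2. ⊥bis P1·P0 via (7.7,21.865): [(0, 10.4621) (20.6212, 41) (0, 41)]  |A|=314.8645
3. ⊥bis P1·P2 via (26.405,19.495): [(0, 10.4621) (20.6212, 41) (0, 41)]  |A|=314.8645
4. ⊥bis P1·P3 via (13.7,15.195): [(0, 10.4621) (20.6212, 41) (0, 41)]  |A|=314.8645
5. ⊥bis P1·P4 via (20.915,18.625): [(0, 10.4621) (20.6212, 41) (0, 41)]  |A|=314.8645
6. ⊥bis P1·P5 via (29.02,24.015): [(0, 10.4621) (20.6212, 41) (0, 41)]  |A|=314.8645
7. ⊥bis P1·P6 via (16.995,26.76): [(0, 10.4621) (16.4052, 34.7566) (15.9448, 41) (0, 41)]  |A|=300.266
8. canonical 4-gon: [(0, 10.4621) (16.4052, 34.7566) (15.9448, 41) (0, 41)]
9. shoelace: 300.266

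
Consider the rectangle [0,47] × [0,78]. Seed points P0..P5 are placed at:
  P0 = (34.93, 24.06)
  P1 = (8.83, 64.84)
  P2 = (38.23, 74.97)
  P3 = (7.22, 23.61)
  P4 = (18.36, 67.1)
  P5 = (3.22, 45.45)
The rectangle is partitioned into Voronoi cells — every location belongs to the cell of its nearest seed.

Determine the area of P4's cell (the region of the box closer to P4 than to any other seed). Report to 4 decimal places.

1. box [0,47]×[0,78]: [(0, 0) (47, 0) (47, 78) (0, 78)]
2. ⊥bis P4·P0 via (26.645,45.58): [(0, 35.3219) (47, 53.4165) (47, 78) (0, 78)]  |A|=1580.6474
3. ⊥bis P4·P1 via (13.595,65.97): [(19.1176, 42.682) (47, 53.4165) (47, 78) (10.7421, 78)]  |A|=983.0001
4. ⊥bis P4·P2 via (28.295,71.035): [(19.1176, 42.682) (36.8248, 49.4991) (25.5363, 78) (10.7421, 78)]  |A|=552.0627
5. ⊥bis P4·P3 via (12.79,45.355): [(18.852, 43.8022) (20.7587, 43.3138) (36.8248, 49.4991) (25.5363, 78) (10.7421, 78)]  |A|=551.0596
6. ⊥bis P4·P5 via (10.79,56.275): [(16.9089, 51.996) (26.283, 45.4406) (36.8248, 49.4991) (25.5363, 78) (10.7421, 78)]  |A|=515.647
7. canonical 5-gon: [(16.9089, 51.996) (26.283, 45.4406) (36.8248, 49.4991) (25.5363, 78) (10.7421, 78)]
8. shoelace: 515.647

Area of P4's cell: 515.6470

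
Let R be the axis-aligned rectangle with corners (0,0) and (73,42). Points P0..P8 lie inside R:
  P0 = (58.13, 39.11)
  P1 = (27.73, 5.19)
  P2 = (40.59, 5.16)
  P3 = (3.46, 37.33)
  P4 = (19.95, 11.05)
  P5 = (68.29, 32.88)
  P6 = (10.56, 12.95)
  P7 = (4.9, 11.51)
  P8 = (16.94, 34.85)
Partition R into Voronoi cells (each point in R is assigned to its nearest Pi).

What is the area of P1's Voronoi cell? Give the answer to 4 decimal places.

Area of P1's cell: 179.6214

1. box [0,73]×[0,42]: [(0, 0) (73, 0) (73, 42) (0, 42)]
2. ⊥bis P1·P0 via (42.93,22.15): [(0, 0) (67.6447, 0) (20.7816, 42) (0, 42)]  |A|=1856.9526
3. ⊥bis P1·P2 via (34.16,5.175): [(0, 0) (34.1479, 0) (34.2178, 29.9581) (20.7816, 42) (0, 42)]  |A|=1355.2024
4. ⊥bis P1·P3 via (15.595,21.26): [(0, 9.4837) (0, 0) (34.1479, 0) (34.2178, 29.9581) (30.9692, 32.8696)]  |A|=756.828
5. ⊥bis P1·P4 via (23.84,8.12): [(17.7239, 0) (34.1479, 0) (34.199, 21.873)]  |A|=179.6214
6. ⊥bis P1·P5 via (48.01,19.035): [(17.7239, 0) (34.1479, 0) (34.199, 21.873)]  |A|=179.6214
7. ⊥bis P1·P6 via (19.145,9.07): [(17.7239, 0) (34.1479, 0) (34.199, 21.873)]  |A|=179.6214
8. ⊥bis P1·P7 via (16.315,8.35): [(17.7239, 0) (34.1479, 0) (34.199, 21.873)]  |A|=179.6214
9. ⊥bis P1·P8 via (22.335,20.02): [(17.7239, 0) (34.1479, 0) (34.199, 21.873)]  |A|=179.6214
10. canonical 3-gon: [(17.7239, 0) (34.1479, 0) (34.199, 21.873)]
11. shoelace: 179.6214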